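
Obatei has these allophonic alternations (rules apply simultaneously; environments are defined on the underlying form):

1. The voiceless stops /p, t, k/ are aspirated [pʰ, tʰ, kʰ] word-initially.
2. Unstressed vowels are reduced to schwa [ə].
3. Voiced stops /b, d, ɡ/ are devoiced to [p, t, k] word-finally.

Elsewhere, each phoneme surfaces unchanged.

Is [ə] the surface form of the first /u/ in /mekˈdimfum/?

Yes

/u/ (between /f/ and /m/) occurs in an unstressed syllable → [ə] by rule 2.
The actual realization is [ə], which matches [ə].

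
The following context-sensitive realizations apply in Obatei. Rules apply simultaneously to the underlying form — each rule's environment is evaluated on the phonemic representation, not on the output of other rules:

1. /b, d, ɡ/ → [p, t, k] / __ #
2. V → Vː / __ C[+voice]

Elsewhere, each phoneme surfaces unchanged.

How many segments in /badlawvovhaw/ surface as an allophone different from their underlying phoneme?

Segments that undergo a rule: /a/ → [aː] (rule 2); /a/ → [aː] (rule 2); /o/ → [oː] (rule 2); /a/ → [aː] (rule 2).
All other segments surface unchanged.

4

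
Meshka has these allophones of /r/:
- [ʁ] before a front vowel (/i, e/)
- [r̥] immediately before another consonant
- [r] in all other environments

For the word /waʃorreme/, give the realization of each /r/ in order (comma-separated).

[r̥], [ʁ]

Occurrence 1 (position 5): immediately before another consonant → [r̥].
Occurrence 2 (position 6): before a front vowel (/i, e/) → [ʁ].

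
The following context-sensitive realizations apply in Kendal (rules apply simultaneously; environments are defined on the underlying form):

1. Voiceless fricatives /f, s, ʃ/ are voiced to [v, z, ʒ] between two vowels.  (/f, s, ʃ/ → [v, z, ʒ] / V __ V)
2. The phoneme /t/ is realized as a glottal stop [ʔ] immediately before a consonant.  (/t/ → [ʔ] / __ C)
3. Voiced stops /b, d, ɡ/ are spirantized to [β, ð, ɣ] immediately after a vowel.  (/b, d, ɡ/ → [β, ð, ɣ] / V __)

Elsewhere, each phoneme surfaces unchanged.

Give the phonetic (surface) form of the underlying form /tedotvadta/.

/t/ (word-initial) fails the environment for rule 2, so it stays [t].
/d/ meets the environment for rule 3 (immediately after a vowel) → [ð].
/t/ (between /o/ and /v/): immediately before a consonant, so rule 2 applies → [ʔ].
/d/ meets the environment for rule 3 (immediately after a vowel) → [ð].
/t/ (between /d/ and /a/) fails the environment for rule 2, so it stays [t].

[teðoʔvaðta]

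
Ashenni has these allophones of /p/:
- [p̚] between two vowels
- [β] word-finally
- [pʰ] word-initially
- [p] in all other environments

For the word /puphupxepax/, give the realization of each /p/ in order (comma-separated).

[pʰ], [p], [p], [p̚]

Occurrence 1 (position 1): word-initially → [pʰ].
Occurrence 2 (position 3): no conditioning environment matches → elsewhere allophone [p].
Occurrence 3 (position 6): no conditioning environment matches → elsewhere allophone [p].
Occurrence 4 (position 9): between two vowels → [p̚].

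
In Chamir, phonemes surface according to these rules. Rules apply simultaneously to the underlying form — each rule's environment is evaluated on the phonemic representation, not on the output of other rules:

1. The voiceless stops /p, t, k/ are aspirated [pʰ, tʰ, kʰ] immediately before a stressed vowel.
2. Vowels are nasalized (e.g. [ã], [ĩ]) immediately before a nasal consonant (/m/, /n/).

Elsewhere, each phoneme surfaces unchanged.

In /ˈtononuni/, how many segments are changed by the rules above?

4

Segments that undergo a rule: /t/ → [tʰ] (rule 1); /o/ → [õ] (rule 2); /o/ → [õ] (rule 2); /u/ → [ũ] (rule 2).
All other segments surface unchanged.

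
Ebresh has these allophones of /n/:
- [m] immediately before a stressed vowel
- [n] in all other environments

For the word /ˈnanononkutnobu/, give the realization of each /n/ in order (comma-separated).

[m], [n], [n], [n], [n]

Occurrence 1 (position 1): immediately before a stressed vowel → [m].
Occurrence 2 (position 3): no conditioning environment matches → elsewhere allophone [n].
Occurrence 3 (position 5): no conditioning environment matches → elsewhere allophone [n].
Occurrence 4 (position 7): no conditioning environment matches → elsewhere allophone [n].
Occurrence 5 (position 11): no conditioning environment matches → elsewhere allophone [n].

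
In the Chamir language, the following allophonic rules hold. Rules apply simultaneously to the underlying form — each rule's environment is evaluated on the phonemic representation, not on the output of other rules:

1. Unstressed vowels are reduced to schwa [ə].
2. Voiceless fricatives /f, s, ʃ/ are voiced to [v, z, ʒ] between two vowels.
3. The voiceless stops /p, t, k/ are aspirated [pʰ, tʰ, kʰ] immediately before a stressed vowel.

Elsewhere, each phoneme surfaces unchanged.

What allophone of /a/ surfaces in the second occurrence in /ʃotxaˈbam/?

/a/ (between /b/ and /m/) fails the environment for rule 1, so it stays [a].

[a]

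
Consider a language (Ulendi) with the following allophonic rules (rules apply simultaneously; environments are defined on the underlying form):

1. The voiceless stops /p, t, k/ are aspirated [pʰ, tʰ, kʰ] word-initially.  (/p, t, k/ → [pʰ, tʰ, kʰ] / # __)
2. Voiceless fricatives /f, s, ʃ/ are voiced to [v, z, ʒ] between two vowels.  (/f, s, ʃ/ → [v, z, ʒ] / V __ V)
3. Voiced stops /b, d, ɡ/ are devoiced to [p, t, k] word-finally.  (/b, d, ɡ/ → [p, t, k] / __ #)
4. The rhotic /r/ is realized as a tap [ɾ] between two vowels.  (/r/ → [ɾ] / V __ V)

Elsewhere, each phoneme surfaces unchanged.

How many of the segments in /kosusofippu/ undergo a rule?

Segments that undergo a rule: /k/ → [kʰ] (rule 1); /s/ → [z] (rule 2); /s/ → [z] (rule 2); /f/ → [v] (rule 2).
All other segments surface unchanged.

4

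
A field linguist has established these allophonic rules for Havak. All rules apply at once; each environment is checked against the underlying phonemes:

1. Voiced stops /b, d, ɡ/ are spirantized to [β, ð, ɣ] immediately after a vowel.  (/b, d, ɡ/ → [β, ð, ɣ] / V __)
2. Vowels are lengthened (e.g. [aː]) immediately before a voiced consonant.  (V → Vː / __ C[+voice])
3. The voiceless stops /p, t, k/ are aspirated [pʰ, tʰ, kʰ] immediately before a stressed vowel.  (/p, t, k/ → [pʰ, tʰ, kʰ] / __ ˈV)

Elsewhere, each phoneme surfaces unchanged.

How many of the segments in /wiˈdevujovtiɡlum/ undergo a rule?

Segments that undergo a rule: /i/ → [iː] (rule 2); /d/ → [ð] (rule 1); /e/ → [eː] (rule 2); /u/ → [uː] (rule 2); /o/ → [oː] (rule 2); /i/ → [iː] (rule 2); /ɡ/ → [ɣ] (rule 1); /u/ → [uː] (rule 2).
All other segments surface unchanged.

8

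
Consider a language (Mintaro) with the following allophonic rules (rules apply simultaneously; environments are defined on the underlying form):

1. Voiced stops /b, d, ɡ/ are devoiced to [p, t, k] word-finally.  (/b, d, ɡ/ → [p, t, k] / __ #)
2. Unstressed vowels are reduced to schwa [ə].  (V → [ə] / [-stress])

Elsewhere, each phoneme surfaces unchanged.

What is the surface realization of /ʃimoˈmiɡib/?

/ʃ/ stays [ʃ].
/i/ (between /ʃ/ and /m/) occurs in an unstressed syllable → [ə] by rule 2.
/m/ — not in any rule's target class → [m].
/o/ (between /m/ and /m/) occurs in an unstressed syllable → [ə] by rule 2.
/m/ (between /o/ and /i/): no rule targets it → [m].
/i/ (between /m/ and /ɡ/): rule 2 targets it, but not in an unstressed syllable → unchanged [i].
/ɡ/ (between /i/ and /i/) fails the environment for rule 1, so it stays [ɡ].
/i/ — between /ɡ/ and /b/, in an unstressed syllable — surfaces as [ə] (rule 2).
/b/ (word-final): word-finally, so rule 1 applies → [p].

[ʃəməˈmiɡəp]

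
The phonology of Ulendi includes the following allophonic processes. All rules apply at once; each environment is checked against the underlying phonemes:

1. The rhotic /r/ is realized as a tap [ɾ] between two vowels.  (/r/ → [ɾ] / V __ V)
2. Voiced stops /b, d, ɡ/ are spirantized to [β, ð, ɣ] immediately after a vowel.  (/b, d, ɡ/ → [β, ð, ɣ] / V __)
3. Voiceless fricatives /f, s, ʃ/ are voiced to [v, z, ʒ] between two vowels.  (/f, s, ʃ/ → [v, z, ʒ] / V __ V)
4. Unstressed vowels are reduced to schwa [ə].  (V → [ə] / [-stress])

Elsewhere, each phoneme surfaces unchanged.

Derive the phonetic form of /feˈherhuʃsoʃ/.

[fəˈherhəʃsəʃ]

/f/ (word-initial): rule 3 targets it, but not between two vowels → unchanged [f].
Rule 4 applies to /e/ (between /f/ and /h/: in an unstressed syllable) → [ə].
/e/ — between /h/ and /r/; rule 4 does not apply here → [e].
/r/ (between /e/ and /h/) fails the environment for rule 1, so it stays [r].
/u/ — between /h/ and /ʃ/, in an unstressed syllable — surfaces as [ə] (rule 4).
/ʃ/ (between /u/ and /s/) is in the target of rule 3 but the environment (between two vowels) is not met → [ʃ].
/s/ (between /ʃ/ and /o/) fails the environment for rule 3, so it stays [s].
/o/ (between /s/ and /ʃ/) occurs in an unstressed syllable → [ə] by rule 4.
/ʃ/ (word-final): rule 3 targets it, but not between two vowels → unchanged [ʃ].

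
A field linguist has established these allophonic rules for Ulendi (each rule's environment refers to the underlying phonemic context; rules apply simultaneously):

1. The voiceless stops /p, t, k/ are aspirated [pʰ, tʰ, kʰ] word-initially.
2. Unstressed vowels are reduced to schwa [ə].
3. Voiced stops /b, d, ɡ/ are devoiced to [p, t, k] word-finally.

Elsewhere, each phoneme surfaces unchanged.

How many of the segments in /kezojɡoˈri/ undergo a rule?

Segments that undergo a rule: /k/ → [kʰ] (rule 1); /e/ → [ə] (rule 2); /o/ → [ə] (rule 2); /o/ → [ə] (rule 2).
All other segments surface unchanged.

4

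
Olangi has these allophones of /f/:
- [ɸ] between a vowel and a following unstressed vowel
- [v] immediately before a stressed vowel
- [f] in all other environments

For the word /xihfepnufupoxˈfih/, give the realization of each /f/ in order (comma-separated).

[f], [ɸ], [v]

Occurrence 1 (position 4): no conditioning environment matches → elsewhere allophone [f].
Occurrence 2 (position 9): between a vowel and a following unstressed vowel → [ɸ].
Occurrence 3 (position 14): immediately before a stressed vowel → [v].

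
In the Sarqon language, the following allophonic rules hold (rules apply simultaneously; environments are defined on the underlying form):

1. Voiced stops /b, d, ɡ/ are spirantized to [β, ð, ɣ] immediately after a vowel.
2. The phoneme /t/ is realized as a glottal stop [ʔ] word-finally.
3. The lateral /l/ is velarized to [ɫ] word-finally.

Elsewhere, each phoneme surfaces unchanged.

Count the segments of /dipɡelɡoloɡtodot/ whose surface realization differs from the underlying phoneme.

Segments that undergo a rule: /ɡ/ → [ɣ] (rule 1); /d/ → [ð] (rule 1); /t/ → [ʔ] (rule 2).
All other segments surface unchanged.

3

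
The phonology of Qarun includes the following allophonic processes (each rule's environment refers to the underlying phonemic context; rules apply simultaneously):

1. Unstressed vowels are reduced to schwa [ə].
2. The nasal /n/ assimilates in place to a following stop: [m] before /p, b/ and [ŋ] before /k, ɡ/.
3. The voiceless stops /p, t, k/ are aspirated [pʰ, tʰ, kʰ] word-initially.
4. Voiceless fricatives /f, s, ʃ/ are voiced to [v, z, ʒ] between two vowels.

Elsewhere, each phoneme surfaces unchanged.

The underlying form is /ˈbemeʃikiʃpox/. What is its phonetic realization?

[ˈbeməʒəkəʃpəx]

/b/ — not in any rule's target class → [b].
/e/ — between /b/ and /m/; rule 1 does not apply here → [e].
/m/ (between /e/ and /e/): no rule targets it → [m].
/e/ (between /m/ and /ʃ/) occurs in an unstressed syllable → [ə] by rule 1.
Rule 4 applies to /ʃ/ (between /e/ and /i/: between two vowels) → [ʒ].
/i/ (between /ʃ/ and /k/): in an unstressed syllable, so rule 1 applies → [ə].
/k/ (between /i/ and /i/) is in the target of rule 3 but the environment (word-initially) is not met → [k].
/i/ (between /k/ and /ʃ/): in an unstressed syllable, so rule 1 applies → [ə].
/ʃ/ (between /i/ and /p/): rule 4 targets it, but not between two vowels → unchanged [ʃ].
/p/ (between /ʃ/ and /o/) is in the target of rule 3 but the environment (word-initially) is not met → [p].
/o/ meets the environment for rule 1 (in an unstressed syllable) → [ə].
/x/ stays [x].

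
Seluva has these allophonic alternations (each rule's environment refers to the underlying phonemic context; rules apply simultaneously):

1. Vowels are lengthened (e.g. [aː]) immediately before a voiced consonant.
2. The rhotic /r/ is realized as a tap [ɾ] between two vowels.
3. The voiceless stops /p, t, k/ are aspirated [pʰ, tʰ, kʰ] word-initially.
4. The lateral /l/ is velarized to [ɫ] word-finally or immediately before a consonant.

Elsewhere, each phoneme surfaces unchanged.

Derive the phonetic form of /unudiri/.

[uːnuːdiːɾi]

/u/ meets the environment for rule 1 (before a voiced consonant) → [uː].
/n/ (between /u/ and /u/): no rule targets it → [n].
/u/ (between /n/ and /d/): before a voiced consonant, so rule 1 applies → [uː].
/d/ (between /u/ and /i/): no rule targets it → [d].
/i/ — between /d/ and /r/, before a voiced consonant — surfaces as [iː] (rule 1).
/r/ meets the environment for rule 2 (between two vowels) → [ɾ].
/i/ (word-final) fails the environment for rule 1, so it stays [i].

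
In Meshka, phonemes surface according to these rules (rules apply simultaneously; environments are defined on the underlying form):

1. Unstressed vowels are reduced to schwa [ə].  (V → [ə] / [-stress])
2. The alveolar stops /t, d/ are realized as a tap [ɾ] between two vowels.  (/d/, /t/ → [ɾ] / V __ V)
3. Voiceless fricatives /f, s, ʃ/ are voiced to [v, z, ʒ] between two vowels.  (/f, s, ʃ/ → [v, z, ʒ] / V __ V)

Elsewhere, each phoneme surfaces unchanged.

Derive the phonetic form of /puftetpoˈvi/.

/p/ — not in any rule's target class → [p].
/u/ (between /p/ and /f/): in an unstressed syllable, so rule 1 applies → [ə].
/f/ — between /u/ and /t/; rule 3 does not apply here → [f].
/t/ (between /f/ and /e/): rule 2 targets it, but not between two vowels → unchanged [t].
/e/ (between /t/ and /t/): in an unstressed syllable, so rule 1 applies → [ə].
/t/ — between /e/ and /p/; rule 2 does not apply here → [t].
/p/ (between /t/ and /o/): no rule targets it → [p].
/o/ — between /p/ and /v/, in an unstressed syllable — surfaces as [ə] (rule 1).
/v/ — not in any rule's target class → [v].
/i/ (word-final) is in the target of rule 1 but the environment (in an unstressed syllable) is not met → [i].

[pəftətpəˈvi]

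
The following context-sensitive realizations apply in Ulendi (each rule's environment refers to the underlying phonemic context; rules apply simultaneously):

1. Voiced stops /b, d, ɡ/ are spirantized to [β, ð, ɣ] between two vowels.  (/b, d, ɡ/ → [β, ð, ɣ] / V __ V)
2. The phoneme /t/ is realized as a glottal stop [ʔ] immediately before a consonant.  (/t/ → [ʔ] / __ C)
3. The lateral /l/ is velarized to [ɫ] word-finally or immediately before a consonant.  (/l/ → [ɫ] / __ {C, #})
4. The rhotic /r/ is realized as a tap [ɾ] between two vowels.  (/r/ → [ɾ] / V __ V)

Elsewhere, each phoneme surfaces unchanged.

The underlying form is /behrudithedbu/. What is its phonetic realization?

[behruðiʔhedbu]

/b/ (word-initial) is in the target of rule 1 but the environment (between two vowels) is not met → [b].
/e/ stays [e].
/h/ stays [h].
/r/ — between /h/ and /u/; rule 4 does not apply here → [r].
/u/ (between /r/ and /d/): no rule targets it → [u].
/d/ (between /u/ and /i/): between two vowels, so rule 1 applies → [ð].
/i/ (between /d/ and /t/) is unaffected → [i].
/t/ — between /i/ and /h/, immediately before a consonant — surfaces as [ʔ] (rule 2).
/h/ stays [h].
/e/ — not in any rule's target class → [e].
/d/ (between /e/ and /b/) is in the target of rule 1 but the environment (between two vowels) is not met → [d].
/b/ (between /d/ and /u/) fails the environment for rule 1, so it stays [b].
/u/ (word-final) is unaffected → [u].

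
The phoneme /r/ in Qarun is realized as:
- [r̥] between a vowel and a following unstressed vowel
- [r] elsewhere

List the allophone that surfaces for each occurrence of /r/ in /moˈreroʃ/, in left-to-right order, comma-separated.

[r], [r̥]

Occurrence 1 (position 3): no conditioning environment matches → elsewhere allophone [r].
Occurrence 2 (position 5): between a vowel and a following unstressed vowel → [r̥].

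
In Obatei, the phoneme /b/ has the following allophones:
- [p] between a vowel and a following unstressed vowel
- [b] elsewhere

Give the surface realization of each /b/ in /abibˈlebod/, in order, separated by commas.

[p], [b], [p]

Occurrence 1 (position 2): between a vowel and a following unstressed vowel → [p].
Occurrence 2 (position 4): no conditioning environment matches → elsewhere allophone [b].
Occurrence 3 (position 7): between a vowel and a following unstressed vowel → [p].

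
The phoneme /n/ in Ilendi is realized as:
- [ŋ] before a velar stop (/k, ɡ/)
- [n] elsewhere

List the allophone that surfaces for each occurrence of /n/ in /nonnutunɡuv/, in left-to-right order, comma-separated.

[n], [n], [n], [ŋ]

Occurrence 1 (position 1): no conditioning environment matches → elsewhere allophone [n].
Occurrence 2 (position 3): no conditioning environment matches → elsewhere allophone [n].
Occurrence 3 (position 4): no conditioning environment matches → elsewhere allophone [n].
Occurrence 4 (position 8): before a velar stop → [ŋ].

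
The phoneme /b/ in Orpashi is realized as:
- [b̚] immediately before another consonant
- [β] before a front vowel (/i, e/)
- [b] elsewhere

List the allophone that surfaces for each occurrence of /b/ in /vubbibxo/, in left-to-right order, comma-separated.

Occurrence 1 (position 3): immediately before another consonant → [b̚].
Occurrence 2 (position 4): before a front vowel (/i, e/) → [β].
Occurrence 3 (position 6): immediately before another consonant → [b̚].

[b̚], [β], [b̚]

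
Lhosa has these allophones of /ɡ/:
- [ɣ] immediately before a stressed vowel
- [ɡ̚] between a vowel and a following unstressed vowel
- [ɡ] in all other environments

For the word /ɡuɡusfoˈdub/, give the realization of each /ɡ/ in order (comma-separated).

[ɡ], [ɡ̚]

Occurrence 1 (position 1): no conditioning environment matches → elsewhere allophone [ɡ].
Occurrence 2 (position 3): between a vowel and a following unstressed vowel → [ɡ̚].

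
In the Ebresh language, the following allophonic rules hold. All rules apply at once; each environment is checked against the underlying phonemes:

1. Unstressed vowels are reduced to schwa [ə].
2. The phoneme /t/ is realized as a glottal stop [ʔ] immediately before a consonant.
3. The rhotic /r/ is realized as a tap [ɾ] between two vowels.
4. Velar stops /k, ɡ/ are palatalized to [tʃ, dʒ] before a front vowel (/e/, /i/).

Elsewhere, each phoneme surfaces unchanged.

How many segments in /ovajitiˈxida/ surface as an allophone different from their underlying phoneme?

5

Segments that undergo a rule: /o/ → [ə] (rule 1); /a/ → [ə] (rule 1); /i/ → [ə] (rule 1); /i/ → [ə] (rule 1); /a/ → [ə] (rule 1).
All other segments surface unchanged.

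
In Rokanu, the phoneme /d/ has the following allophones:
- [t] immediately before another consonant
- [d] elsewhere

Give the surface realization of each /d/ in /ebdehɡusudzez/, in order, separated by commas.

[d], [t]

Occurrence 1 (position 3): no conditioning environment matches → elsewhere allophone [d].
Occurrence 2 (position 10): immediately before another consonant → [t].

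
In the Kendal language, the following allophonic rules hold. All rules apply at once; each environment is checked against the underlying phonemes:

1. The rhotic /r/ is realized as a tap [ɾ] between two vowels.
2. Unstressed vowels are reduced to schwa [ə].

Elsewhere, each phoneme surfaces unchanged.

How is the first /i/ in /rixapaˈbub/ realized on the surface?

[ə]

Rule 2 applies to /i/ (between /r/ and /x/: in an unstressed syllable) → [ə].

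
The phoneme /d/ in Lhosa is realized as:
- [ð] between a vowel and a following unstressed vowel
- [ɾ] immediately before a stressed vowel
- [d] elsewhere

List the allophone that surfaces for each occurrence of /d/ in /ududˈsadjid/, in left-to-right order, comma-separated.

Occurrence 1 (position 2): between a vowel and a following unstressed vowel → [ð].
Occurrence 2 (position 4): no conditioning environment matches → elsewhere allophone [d].
Occurrence 3 (position 7): no conditioning environment matches → elsewhere allophone [d].
Occurrence 4 (position 10): no conditioning environment matches → elsewhere allophone [d].

[ð], [d], [d], [d]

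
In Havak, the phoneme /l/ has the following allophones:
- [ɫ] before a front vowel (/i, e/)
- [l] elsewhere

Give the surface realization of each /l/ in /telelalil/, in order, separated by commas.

[ɫ], [l], [ɫ], [l]

Occurrence 1 (position 3): before a front vowel (/i, e/) → [ɫ].
Occurrence 2 (position 5): no conditioning environment matches → elsewhere allophone [l].
Occurrence 3 (position 7): before a front vowel (/i, e/) → [ɫ].
Occurrence 4 (position 9): no conditioning environment matches → elsewhere allophone [l].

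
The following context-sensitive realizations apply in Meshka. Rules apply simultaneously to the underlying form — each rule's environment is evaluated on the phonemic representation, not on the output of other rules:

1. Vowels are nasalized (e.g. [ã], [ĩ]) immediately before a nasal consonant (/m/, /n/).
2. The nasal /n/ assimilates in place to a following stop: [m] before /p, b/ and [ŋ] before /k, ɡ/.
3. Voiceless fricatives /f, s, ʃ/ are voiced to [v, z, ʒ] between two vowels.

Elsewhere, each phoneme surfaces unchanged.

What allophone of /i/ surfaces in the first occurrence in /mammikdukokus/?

[i]

/i/ — between /m/ and /k/; rule 1 does not apply here → [i].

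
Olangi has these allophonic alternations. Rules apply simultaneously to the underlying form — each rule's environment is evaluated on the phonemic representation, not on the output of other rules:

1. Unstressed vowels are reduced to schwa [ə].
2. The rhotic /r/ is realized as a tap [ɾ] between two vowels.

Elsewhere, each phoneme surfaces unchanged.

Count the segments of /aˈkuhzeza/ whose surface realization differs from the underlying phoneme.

3

Segments that undergo a rule: /a/ → [ə] (rule 1); /e/ → [ə] (rule 1); /a/ → [ə] (rule 1).
All other segments surface unchanged.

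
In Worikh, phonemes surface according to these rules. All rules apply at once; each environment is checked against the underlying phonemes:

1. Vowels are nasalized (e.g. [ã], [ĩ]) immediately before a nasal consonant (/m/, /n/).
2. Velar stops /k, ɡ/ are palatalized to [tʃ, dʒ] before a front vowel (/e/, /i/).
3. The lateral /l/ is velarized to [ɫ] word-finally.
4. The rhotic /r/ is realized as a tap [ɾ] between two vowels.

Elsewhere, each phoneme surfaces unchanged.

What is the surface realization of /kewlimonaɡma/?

/k/ (word-initial) occurs before a front vowel → [tʃ] by rule 2.
/e/ (between /k/ and /w/) is in the target of rule 1 but the environment (before a nasal consonant) is not met → [e].
/w/ — not in any rule's target class → [w].
/l/ (between /w/ and /i/) is in the target of rule 3 but the environment (word-finally) is not met → [l].
/i/ (between /l/ and /m/) occurs before a nasal consonant → [ĩ] by rule 1.
/m/ (between /i/ and /o/): no rule targets it → [m].
Rule 1 applies to /o/ (between /m/ and /n/: before a nasal consonant) → [õ].
/n/ stays [n].
/a/ (between /n/ and /ɡ/) fails the environment for rule 1, so it stays [a].
/ɡ/ (between /a/ and /m/): rule 2 targets it, but not before a front vowel → unchanged [ɡ].
/m/ stays [m].
/a/ (word-final) is in the target of rule 1 but the environment (before a nasal consonant) is not met → [a].

[tʃewlĩmõnaɡma]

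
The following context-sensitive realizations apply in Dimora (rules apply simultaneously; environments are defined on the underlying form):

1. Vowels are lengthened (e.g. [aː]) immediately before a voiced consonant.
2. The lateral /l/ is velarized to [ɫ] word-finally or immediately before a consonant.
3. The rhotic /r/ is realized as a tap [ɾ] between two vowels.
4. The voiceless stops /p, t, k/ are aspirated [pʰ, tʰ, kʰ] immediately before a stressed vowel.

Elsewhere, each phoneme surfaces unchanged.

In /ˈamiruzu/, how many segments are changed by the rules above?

4

Segments that undergo a rule: /a/ → [aː] (rule 1); /i/ → [iː] (rule 1); /r/ → [ɾ] (rule 3); /u/ → [uː] (rule 1).
All other segments surface unchanged.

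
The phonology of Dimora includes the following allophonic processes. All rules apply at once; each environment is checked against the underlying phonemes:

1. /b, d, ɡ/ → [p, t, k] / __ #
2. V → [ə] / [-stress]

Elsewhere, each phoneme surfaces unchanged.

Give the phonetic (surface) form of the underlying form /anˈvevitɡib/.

/a/ — word-initial, in an unstressed syllable — surfaces as [ə] (rule 2).
/n/ stays [n].
/v/ (between /n/ and /e/) is unaffected → [v].
/e/ — between /v/ and /v/; rule 2 does not apply here → [e].
/v/ (between /e/ and /i/) is unaffected → [v].
/i/ — between /v/ and /t/, in an unstressed syllable — surfaces as [ə] (rule 2).
/t/ stays [t].
/ɡ/ (between /t/ and /i/) is in the target of rule 1 but the environment (word-finally) is not met → [ɡ].
/i/ (between /ɡ/ and /b/) occurs in an unstressed syllable → [ə] by rule 2.
Rule 1 applies to /b/ (word-final: word-finally) → [p].

[ənˈvevətɡəp]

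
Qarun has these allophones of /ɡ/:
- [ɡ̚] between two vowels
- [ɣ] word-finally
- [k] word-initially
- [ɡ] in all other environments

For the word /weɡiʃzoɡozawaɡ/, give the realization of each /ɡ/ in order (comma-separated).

[ɡ̚], [ɡ̚], [ɣ]

Occurrence 1 (position 3): between two vowels → [ɡ̚].
Occurrence 2 (position 8): between two vowels → [ɡ̚].
Occurrence 3 (position 14): word-finally → [ɣ].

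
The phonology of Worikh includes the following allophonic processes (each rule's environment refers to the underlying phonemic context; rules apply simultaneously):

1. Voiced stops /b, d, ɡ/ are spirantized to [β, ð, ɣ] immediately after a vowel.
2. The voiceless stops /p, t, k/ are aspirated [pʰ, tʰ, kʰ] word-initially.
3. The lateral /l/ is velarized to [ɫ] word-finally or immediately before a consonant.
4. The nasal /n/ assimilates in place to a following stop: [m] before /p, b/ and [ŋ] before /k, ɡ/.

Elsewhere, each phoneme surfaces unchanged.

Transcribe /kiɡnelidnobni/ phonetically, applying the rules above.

/k/ (word-initial) occurs word-initially → [kʰ] by rule 2.
/i/ stays [i].
/ɡ/ (between /i/ and /n/) occurs immediately after a vowel → [ɣ] by rule 1.
/n/ (between /ɡ/ and /e/) is in the target of rule 4 but the environment (before a labial or velar stop) is not met → [n].
/e/ — not in any rule's target class → [e].
/l/ (between /e/ and /i/) is in the target of rule 3 but the environment (word-finally or immediately before a consonant) is not met → [l].
/i/ (between /l/ and /d/): no rule targets it → [i].
Rule 1 applies to /d/ (between /i/ and /n/: immediately after a vowel) → [ð].
/n/ (between /d/ and /o/): rule 4 targets it, but not before a labial or velar stop → unchanged [n].
/o/ (between /n/ and /b/): no rule targets it → [o].
/b/ — between /o/ and /n/, immediately after a vowel — surfaces as [β] (rule 1).
/n/ (between /b/ and /i/) fails the environment for rule 4, so it stays [n].
/i/ — not in any rule's target class → [i].

[kʰiɣneliðnoβni]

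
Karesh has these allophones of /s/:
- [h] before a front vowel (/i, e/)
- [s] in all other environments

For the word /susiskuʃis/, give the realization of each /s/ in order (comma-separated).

[s], [h], [s], [s]

Occurrence 1 (position 1): no conditioning environment matches → elsewhere allophone [s].
Occurrence 2 (position 3): before a front vowel (/i, e/) → [h].
Occurrence 3 (position 5): no conditioning environment matches → elsewhere allophone [s].
Occurrence 4 (position 10): no conditioning environment matches → elsewhere allophone [s].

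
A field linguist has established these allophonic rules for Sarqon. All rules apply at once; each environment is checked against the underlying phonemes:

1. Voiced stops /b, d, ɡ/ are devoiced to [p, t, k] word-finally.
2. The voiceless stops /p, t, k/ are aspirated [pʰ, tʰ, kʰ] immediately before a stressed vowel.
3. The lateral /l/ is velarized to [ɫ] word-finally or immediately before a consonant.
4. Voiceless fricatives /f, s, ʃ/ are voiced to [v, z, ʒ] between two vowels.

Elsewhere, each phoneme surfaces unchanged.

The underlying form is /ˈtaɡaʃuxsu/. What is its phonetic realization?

[ˈtʰaɡaʒuxsu]

/t/ meets the environment for rule 2 (immediately before a stressed vowel) → [tʰ].
/a/ — not in any rule's target class → [a].
/ɡ/ (between /a/ and /a/) fails the environment for rule 1, so it stays [ɡ].
/a/ — not in any rule's target class → [a].
/ʃ/ (between /a/ and /u/): between two vowels, so rule 4 applies → [ʒ].
/u/ — not in any rule's target class → [u].
/x/ stays [x].
/s/ — between /x/ and /u/; rule 4 does not apply here → [s].
/u/ stays [u].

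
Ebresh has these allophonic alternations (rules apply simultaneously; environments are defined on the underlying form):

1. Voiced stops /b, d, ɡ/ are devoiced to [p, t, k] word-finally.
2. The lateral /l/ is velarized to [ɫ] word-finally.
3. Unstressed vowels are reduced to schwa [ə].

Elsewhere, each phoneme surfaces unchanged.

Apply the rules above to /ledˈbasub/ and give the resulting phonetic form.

/l/ — word-initial; rule 2 does not apply here → [l].
/e/ (between /l/ and /d/) occurs in an unstressed syllable → [ə] by rule 3.
/d/ (between /e/ and /b/) is in the target of rule 1 but the environment (word-finally) is not met → [d].
/b/ — between /d/ and /a/; rule 1 does not apply here → [b].
/a/ (between /b/ and /s/) is in the target of rule 3 but the environment (in an unstressed syllable) is not met → [a].
/u/ (between /s/ and /b/) occurs in an unstressed syllable → [ə] by rule 3.
/b/ — word-final, word-finally — surfaces as [p] (rule 1).

[lədˈbasəp]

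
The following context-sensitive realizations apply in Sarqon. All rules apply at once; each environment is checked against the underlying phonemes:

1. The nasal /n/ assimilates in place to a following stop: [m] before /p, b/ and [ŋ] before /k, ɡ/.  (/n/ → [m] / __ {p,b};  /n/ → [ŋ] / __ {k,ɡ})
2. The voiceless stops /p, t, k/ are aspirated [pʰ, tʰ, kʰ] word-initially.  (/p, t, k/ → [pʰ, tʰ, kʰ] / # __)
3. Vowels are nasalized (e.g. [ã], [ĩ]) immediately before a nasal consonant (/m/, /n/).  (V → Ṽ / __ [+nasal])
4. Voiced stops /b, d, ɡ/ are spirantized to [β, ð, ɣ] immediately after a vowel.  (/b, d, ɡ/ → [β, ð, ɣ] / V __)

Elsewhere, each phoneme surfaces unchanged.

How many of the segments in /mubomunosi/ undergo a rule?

Segments that undergo a rule: /b/ → [β] (rule 4); /o/ → [õ] (rule 3); /u/ → [ũ] (rule 3).
All other segments surface unchanged.

3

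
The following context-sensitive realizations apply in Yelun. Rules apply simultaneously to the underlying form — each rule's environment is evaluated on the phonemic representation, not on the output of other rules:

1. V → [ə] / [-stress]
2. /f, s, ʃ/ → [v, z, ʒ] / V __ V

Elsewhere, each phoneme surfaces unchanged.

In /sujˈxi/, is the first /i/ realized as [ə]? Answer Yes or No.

/i/ (word-final): rule 1 targets it, but not in an unstressed syllable → unchanged [i].
The actual realization is [i], not [ə].

No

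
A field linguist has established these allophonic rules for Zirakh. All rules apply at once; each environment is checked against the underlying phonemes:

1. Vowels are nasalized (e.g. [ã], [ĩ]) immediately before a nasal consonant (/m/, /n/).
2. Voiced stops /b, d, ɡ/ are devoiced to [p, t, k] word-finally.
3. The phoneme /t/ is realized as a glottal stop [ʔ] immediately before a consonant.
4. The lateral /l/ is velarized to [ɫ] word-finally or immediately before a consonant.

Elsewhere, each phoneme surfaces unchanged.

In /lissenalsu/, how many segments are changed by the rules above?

Segments that undergo a rule: /e/ → [ẽ] (rule 1); /l/ → [ɫ] (rule 4).
All other segments surface unchanged.

2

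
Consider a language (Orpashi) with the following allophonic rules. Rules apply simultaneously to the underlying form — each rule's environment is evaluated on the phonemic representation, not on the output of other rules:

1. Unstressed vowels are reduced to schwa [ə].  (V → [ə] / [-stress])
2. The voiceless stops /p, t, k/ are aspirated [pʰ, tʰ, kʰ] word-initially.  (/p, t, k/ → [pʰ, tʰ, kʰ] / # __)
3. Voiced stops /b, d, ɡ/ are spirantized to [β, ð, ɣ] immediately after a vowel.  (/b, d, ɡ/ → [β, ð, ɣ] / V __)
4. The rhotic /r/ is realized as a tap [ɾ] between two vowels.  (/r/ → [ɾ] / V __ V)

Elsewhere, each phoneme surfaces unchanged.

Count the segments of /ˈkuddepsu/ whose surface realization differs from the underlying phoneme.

4

Segments that undergo a rule: /k/ → [kʰ] (rule 2); /d/ → [ð] (rule 3); /e/ → [ə] (rule 1); /u/ → [ə] (rule 1).
All other segments surface unchanged.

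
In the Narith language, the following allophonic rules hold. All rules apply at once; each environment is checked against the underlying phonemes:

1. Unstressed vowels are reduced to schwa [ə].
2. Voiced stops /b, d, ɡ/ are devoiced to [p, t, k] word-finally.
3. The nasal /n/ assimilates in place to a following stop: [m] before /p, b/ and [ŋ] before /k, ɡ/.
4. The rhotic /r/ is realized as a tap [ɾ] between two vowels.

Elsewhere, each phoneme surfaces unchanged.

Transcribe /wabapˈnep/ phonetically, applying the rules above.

[wəbəpˈnep]

/w/ (word-initial): no rule targets it → [w].
/a/ (between /w/ and /b/) occurs in an unstressed syllable → [ə] by rule 1.
/b/ — between /a/ and /a/; rule 2 does not apply here → [b].
/a/ (between /b/ and /p/) occurs in an unstressed syllable → [ə] by rule 1.
/p/ stays [p].
/n/ (between /p/ and /e/): rule 3 targets it, but not before a labial or velar stop → unchanged [n].
/e/ (between /n/ and /p/) fails the environment for rule 1, so it stays [e].
/p/ (word-final) is unaffected → [p].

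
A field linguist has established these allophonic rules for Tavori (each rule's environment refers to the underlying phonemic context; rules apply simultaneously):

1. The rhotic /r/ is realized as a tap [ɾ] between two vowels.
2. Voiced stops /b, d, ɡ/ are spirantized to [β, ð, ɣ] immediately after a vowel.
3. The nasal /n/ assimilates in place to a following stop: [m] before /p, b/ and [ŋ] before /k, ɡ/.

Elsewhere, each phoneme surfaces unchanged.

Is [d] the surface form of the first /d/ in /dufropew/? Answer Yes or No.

/d/ — word-initial; rule 2 does not apply here → [d].
The actual realization is [d], which matches [d].

Yes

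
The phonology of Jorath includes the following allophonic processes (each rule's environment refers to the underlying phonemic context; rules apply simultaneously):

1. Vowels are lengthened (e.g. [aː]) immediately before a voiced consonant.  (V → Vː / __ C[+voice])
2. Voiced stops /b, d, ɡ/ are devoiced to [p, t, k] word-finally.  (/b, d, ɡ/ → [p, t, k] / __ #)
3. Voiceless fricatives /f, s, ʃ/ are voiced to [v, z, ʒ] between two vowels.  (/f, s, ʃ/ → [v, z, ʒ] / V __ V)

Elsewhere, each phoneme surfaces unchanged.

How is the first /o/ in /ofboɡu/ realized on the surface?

/o/ (word-initial): rule 1 targets it, but not before a voiced consonant → unchanged [o].

[o]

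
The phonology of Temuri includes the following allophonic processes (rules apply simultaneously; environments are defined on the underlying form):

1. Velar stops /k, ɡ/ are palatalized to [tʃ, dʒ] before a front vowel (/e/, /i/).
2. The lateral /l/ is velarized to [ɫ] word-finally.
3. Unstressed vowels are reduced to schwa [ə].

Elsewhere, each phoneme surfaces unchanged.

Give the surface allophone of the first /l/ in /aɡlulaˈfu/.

/l/ — between /ɡ/ and /u/; rule 2 does not apply here → [l].

[l]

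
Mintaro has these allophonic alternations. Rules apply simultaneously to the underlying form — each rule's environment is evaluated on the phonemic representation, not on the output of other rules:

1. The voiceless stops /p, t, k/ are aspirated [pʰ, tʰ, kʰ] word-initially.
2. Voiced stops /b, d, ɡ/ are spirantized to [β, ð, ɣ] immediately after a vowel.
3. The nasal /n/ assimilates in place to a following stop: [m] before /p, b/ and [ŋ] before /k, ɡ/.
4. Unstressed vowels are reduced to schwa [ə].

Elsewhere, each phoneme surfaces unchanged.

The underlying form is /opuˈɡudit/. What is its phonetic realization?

[əpəˈɣuðət]

/o/ (word-initial) occurs in an unstressed syllable → [ə] by rule 4.
/p/ (between /o/ and /u/) fails the environment for rule 1, so it stays [p].
Rule 4 applies to /u/ (between /p/ and /ɡ/: in an unstressed syllable) → [ə].
/ɡ/ (between /u/ and /u/): immediately after a vowel, so rule 2 applies → [ɣ].
/u/ — between /ɡ/ and /d/; rule 4 does not apply here → [u].
/d/ (between /u/ and /i/): immediately after a vowel, so rule 2 applies → [ð].
/i/ meets the environment for rule 4 (in an unstressed syllable) → [ə].
/t/ — word-final; rule 1 does not apply here → [t].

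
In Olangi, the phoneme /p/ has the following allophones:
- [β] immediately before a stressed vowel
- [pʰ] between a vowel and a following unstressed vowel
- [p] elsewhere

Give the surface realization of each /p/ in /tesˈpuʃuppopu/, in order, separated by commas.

Occurrence 1 (position 4): immediately before a stressed vowel → [β].
Occurrence 2 (position 8): no conditioning environment matches → elsewhere allophone [p].
Occurrence 3 (position 9): no conditioning environment matches → elsewhere allophone [p].
Occurrence 4 (position 11): between a vowel and a following unstressed vowel → [pʰ].

[β], [p], [p], [pʰ]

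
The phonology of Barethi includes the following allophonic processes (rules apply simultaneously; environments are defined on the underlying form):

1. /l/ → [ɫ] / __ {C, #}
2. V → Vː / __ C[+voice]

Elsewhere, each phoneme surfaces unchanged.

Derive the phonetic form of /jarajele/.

[jaːraːjeːle]

/j/ stays [j].
/a/ — between /j/ and /r/, before a voiced consonant — surfaces as [aː] (rule 2).
/r/ (between /a/ and /a/): no rule targets it → [r].
/a/ (between /r/ and /j/) occurs before a voiced consonant → [aː] by rule 2.
/j/ (between /a/ and /e/) is unaffected → [j].
/e/ (between /j/ and /l/) occurs before a voiced consonant → [eː] by rule 2.
/l/ (between /e/ and /e/) is in the target of rule 1 but the environment (word-finally or immediately before a consonant) is not met → [l].
/e/ (word-final): rule 2 targets it, but not before a voiced consonant → unchanged [e].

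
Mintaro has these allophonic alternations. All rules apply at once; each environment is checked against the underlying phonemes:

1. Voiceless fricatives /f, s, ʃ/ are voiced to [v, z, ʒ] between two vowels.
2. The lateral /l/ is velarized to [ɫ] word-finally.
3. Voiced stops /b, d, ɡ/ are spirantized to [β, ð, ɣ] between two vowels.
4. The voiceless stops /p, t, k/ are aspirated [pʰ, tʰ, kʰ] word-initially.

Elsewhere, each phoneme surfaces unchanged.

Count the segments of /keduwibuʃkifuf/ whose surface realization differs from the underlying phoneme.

4

Segments that undergo a rule: /k/ → [kʰ] (rule 4); /d/ → [ð] (rule 3); /b/ → [β] (rule 3); /f/ → [v] (rule 1).
All other segments surface unchanged.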